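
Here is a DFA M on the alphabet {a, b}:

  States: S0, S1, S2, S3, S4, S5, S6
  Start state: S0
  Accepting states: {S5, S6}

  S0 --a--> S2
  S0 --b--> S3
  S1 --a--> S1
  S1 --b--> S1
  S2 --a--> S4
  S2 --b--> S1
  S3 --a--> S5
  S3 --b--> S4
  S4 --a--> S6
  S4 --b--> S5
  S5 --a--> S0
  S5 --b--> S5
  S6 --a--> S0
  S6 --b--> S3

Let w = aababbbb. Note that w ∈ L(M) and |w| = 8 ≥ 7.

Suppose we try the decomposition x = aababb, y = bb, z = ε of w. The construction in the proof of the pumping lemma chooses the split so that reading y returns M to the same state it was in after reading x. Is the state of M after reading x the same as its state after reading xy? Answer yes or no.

State sequence: S0 -a-> S2 -a-> S4 -b-> S5 -a-> S0 -b-> S3 -b-> S4 -b-> S5 -b-> S5

After x (step 6): S4. After xy (step 8): S5.
They differ (S4 ≠ S5), so y is not a cycle from the state after x; this split is not the one the pumping-lemma construction produces, and pumping y need not keep the string in L(M).

no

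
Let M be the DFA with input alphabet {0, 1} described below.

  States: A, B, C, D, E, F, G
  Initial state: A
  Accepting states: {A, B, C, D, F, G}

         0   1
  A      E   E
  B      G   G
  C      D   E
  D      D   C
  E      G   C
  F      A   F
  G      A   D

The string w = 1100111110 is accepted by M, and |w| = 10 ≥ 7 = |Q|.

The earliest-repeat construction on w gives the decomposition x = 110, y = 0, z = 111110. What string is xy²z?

xy^2z = 110·0·0·111110 = 11000111110.
Reading y = 0 takes M from D back to D, so after x·y·y the machine is still in D, and z then leads to the accepting state D. Hence 11000111110 ∈ L(M).

11000111110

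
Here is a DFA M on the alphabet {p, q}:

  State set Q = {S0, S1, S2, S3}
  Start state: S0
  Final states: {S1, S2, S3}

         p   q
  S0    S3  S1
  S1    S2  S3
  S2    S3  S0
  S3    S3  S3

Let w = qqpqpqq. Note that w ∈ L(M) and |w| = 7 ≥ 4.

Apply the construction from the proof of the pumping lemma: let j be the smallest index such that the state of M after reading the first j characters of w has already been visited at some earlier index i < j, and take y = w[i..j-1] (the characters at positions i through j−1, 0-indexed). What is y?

p

Run of M on w = q q p q p q q:
  step 0: S0  (start)
  step 1: S1  (read q: S0→S1)
  step 2: S3  (read q: S1→S3)
  step 3: S3  (read p: S3→S3)   ← first repeat (S3 seen earlier)
  step 4: S3  (read q: S3→S3)
  step 5: S3  (read p: S3→S3)
  step 6: S3  (read q: S3→S3)
  step 7: S3  (read q: S3→S3)

So i = 2, j = 3, giving x = w[0:2] = qq, y = w[2:3] = p, z = w[3:7] = qpqq.
Check: |xy| = 3 ≤ 4 and |y| = 1 ≥ 1. Reading y takes M from S3 back to S3, so every xyⁱz is accepted.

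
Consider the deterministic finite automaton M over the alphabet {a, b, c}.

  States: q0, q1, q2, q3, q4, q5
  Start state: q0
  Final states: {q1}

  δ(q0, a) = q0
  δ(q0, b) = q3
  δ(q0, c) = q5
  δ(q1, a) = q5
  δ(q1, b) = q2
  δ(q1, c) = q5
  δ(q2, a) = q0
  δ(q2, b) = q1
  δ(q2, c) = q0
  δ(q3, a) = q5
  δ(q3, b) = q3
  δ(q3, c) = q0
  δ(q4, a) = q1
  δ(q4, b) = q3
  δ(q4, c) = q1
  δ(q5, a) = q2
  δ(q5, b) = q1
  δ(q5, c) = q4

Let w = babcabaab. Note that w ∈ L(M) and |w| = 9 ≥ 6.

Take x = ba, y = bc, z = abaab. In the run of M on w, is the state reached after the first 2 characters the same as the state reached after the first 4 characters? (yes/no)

yes

Run of M on the first 4 characters of w = b a b c:
  step 0: q0  (start)
  step 1: q3  (read b: q0→q3)
  step 2: q5  (read a: q3→q5)
  step 3: q1  (read b: q5→q1)
  step 4: q5  (read c: q1→q5)

After x (step 2): q5. After xy (step 4): q5.
They match, so y = bc drives M around a cycle from q5 back to itself; pumping y any number of times keeps M in q5 before reading z, and xyⁱz ∈ L(M) for every i ≥ 0.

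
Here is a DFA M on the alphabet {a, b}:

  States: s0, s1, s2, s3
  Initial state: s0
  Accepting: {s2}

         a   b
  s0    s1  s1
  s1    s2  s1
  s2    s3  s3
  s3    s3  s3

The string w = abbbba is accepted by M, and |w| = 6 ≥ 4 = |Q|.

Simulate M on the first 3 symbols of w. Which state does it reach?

s1

Run of M on the first 3 characters of w = a b b:
  step 0: s0  (start)
  step 1: s1  (read a: s0→s1)
  step 2: s1  (read b: s1→s1)
  step 3: s1  (read b: s1→s1)

After reading 3 characters, M is in state s1.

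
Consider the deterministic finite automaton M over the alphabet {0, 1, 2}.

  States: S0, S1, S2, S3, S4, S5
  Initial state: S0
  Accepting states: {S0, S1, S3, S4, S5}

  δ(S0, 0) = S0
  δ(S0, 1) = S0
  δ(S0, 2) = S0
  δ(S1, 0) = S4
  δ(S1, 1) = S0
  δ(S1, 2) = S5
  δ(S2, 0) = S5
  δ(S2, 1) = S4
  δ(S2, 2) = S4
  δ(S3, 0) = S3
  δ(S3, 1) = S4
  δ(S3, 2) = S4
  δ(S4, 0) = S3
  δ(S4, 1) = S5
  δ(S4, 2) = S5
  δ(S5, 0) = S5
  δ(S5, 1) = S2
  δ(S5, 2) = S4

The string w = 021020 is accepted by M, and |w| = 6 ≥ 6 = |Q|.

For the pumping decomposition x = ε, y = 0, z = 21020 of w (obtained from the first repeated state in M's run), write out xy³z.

xy^3z = ε·0·0·0·21020 = 00021020.
Reading y = 0 takes M from S0 back to S0, so after x·y·y·y the machine is still in S0, and z then leads to the accepting state S0. Hence 00021020 ∈ L(M).

00021020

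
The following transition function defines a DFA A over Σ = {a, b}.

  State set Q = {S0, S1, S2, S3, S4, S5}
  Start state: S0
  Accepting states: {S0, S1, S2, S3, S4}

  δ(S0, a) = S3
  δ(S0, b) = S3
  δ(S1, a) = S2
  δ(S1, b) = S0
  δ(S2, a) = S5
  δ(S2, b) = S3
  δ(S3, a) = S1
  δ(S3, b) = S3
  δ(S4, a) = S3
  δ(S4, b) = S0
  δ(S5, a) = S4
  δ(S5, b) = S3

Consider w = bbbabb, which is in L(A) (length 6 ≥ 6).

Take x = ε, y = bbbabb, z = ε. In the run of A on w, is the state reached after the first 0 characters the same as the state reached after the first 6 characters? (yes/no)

no

Run of A on the first 6 characters of w = b b b a b b:
  step 0: S0  (start)
  step 1: S3  (read b: S0→S3)
  step 2: S3  (read b: S3→S3)
  step 3: S3  (read b: S3→S3)
  step 4: S1  (read a: S3→S1)
  step 5: S0  (read b: S1→S0)
  step 6: S3  (read b: S0→S3)

After x (step 0): S0. After xy (step 6): S3.
They differ (S0 ≠ S3), so y is not a cycle from the state after x; this split is not the one the pumping-lemma construction produces, and pumping y need not keep the string in L(A).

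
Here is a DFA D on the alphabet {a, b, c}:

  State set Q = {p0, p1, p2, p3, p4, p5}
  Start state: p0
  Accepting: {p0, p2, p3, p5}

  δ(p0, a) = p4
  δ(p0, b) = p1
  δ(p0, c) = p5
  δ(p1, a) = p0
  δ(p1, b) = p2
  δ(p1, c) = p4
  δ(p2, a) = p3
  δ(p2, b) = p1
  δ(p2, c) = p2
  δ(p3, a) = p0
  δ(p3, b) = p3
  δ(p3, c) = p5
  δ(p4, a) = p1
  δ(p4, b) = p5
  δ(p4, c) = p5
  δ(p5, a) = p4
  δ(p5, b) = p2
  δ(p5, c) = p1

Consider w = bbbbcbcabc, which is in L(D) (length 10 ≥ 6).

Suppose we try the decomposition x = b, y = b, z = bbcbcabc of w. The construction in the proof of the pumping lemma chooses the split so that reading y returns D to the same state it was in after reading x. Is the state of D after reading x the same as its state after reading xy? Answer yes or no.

Run of D on the first 2 characters of w = b b:
  step 0: p0  (start)
  step 1: p1  (read b: p0→p1)
  step 2: p2  (read b: p1→p2)

After x (step 1): p1. After xy (step 2): p2.
They differ (p1 ≠ p2), so y is not a cycle from the state after x; this split is not the one the pumping-lemma construction produces, and pumping y need not keep the string in L(D).

no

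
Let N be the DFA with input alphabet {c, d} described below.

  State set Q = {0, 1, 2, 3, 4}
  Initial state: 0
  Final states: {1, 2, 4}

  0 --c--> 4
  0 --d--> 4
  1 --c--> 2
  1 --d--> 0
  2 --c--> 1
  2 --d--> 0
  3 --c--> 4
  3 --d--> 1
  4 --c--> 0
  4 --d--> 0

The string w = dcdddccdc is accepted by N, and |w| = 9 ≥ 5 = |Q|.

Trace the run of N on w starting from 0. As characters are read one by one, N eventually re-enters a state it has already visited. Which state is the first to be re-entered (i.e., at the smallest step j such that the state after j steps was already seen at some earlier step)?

0

Run of N on w = d c d d d c c d c:
  step 0: 0  (start)
  step 1: 4  (read d: 0→4)
  step 2: 0  (read c: 4→0)   ← first repeat (0 seen earlier)
  step 3: 4  (read d: 0→4)
  step 4: 0  (read d: 4→0)
  step 5: 4  (read d: 0→4)
  step 6: 0  (read c: 4→0)
  step 7: 4  (read c: 0→4)
  step 8: 0  (read d: 4→0)
  step 9: 4  (read c: 0→4)

The earliest repeat is at step j = 2: N is in 0, which it already visited at step i = 0.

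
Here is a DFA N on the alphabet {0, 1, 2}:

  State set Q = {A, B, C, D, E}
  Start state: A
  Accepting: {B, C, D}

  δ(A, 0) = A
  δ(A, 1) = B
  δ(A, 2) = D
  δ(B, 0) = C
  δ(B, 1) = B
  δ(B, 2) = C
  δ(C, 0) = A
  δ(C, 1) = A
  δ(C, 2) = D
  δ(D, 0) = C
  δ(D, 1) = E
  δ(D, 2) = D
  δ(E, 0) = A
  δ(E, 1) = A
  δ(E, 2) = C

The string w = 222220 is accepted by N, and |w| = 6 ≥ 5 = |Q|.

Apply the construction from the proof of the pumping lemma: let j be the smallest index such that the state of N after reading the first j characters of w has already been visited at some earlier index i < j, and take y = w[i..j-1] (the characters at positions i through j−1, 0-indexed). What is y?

State sequence: A -2-> D -2-> D -2-> D -2-> D -2-> D -0-> C
First repeat at step 2: D was already visited.

So i = 1, j = 2, giving x = w[0:1] = 2, y = w[1:2] = 2, z = w[2:6] = 2220.
Check: |xy| = 2 ≤ 5 and |y| = 1 ≥ 1. Reading y takes N from D back to D, so every xyⁱz is accepted.

2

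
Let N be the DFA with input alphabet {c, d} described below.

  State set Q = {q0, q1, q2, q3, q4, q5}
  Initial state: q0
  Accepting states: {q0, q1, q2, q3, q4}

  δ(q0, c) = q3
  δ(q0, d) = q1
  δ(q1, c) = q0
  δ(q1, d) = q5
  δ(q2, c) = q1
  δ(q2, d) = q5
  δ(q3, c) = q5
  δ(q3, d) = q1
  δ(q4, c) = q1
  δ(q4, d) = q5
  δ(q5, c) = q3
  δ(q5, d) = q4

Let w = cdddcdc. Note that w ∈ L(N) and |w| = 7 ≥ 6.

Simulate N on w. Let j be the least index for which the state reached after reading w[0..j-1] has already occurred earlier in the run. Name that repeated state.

q1

Run of N on w = c d d d c d c:
  step 0: q0  (start)
  step 1: q3  (read c: q0→q3)
  step 2: q1  (read d: q3→q1)
  step 3: q5  (read d: q1→q5)
  step 4: q4  (read d: q5→q4)
  step 5: q1  (read c: q4→q1)   ← first repeat (q1 seen earlier)
  step 6: q5  (read d: q1→q5)
  step 7: q3  (read c: q5→q3)

The earliest repeat is at step j = 5: N is in q1, which it already visited at step i = 2.
With |Q| = 6, pigeonhole forces a state repeat no later than step 6; the substring read between the first and second visits to that state can be pumped.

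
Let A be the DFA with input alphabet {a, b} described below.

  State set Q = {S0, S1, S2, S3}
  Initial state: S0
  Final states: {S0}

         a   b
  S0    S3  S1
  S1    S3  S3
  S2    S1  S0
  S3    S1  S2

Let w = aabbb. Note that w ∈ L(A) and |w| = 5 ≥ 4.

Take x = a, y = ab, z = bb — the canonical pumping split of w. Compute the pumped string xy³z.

xy^3z = a·ab·ab·ab·bb = aabababbb.
Reading y = ab takes A from S3 back to S3, so after x·y·y·y the machine is still in S3, and z then leads to the accepting state S0. Hence aabababbb ∈ L(A).

aabababbb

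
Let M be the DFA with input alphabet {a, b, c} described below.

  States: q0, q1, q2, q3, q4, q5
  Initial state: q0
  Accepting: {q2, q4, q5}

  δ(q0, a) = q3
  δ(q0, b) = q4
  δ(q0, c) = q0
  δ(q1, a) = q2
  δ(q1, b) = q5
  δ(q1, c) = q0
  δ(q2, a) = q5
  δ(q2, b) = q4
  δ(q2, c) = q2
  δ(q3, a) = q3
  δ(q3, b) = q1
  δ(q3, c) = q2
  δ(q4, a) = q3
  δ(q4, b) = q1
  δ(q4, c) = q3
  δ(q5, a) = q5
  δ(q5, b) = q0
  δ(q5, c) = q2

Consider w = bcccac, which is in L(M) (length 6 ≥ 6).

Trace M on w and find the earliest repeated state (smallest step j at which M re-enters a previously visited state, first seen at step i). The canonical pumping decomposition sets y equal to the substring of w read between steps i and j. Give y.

c

State sequence: q0 -b-> q4 -c-> q3 -c-> q2 -c-> q2 -a-> q5 -c-> q2
First repeat at step 4: q2 was already visited.

So i = 3, j = 4, giving x = w[0:3] = bcc, y = w[3:4] = c, z = w[4:6] = ac.
Check: |xy| = 4 ≤ 6 and |y| = 1 ≥ 1. Reading y takes M from q2 back to q2, so every xyⁱz is accepted.
With |Q| = 6, pigeonhole forces a state repeat no later than step 6; the substring read between the first and second visits to that state can be pumped.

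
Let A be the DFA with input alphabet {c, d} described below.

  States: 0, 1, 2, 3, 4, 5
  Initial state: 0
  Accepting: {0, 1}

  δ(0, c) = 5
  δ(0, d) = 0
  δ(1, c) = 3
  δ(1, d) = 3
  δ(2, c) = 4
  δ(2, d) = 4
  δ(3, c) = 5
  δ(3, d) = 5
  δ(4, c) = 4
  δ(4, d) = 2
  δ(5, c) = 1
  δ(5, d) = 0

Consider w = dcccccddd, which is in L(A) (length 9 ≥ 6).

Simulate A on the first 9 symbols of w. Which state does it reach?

0

State sequence: 0 -d-> 0 -c-> 5 -c-> 1 -c-> 3 -c-> 5 -c-> 1 -d-> 3 -d-> 5 -d-> 0

After reading 9 characters, A is in state 0.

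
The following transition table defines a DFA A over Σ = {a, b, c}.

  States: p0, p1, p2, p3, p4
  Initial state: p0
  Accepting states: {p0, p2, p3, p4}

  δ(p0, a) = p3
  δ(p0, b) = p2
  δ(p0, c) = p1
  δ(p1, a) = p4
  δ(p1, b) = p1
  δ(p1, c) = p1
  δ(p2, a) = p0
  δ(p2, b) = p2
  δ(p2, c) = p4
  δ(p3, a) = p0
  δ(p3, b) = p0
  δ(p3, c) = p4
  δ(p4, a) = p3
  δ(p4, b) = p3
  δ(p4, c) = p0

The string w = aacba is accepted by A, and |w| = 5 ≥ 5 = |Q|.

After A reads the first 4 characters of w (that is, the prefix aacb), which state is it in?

p1

State sequence: p0 -a-> p3 -a-> p0 -c-> p1 -b-> p1

After reading 4 characters, A is in state p1.
(This kind of state-tracing is the core of the pumping-lemma construction: with 5 states, pigeonhole forces a repeat within the first 5 steps.)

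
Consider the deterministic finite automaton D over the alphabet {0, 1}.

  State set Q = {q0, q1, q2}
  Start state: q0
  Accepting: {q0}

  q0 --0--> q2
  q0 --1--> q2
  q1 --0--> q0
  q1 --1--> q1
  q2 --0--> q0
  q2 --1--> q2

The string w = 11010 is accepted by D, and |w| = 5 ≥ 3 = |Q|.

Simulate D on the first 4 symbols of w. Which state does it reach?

Run of D on the first 4 characters of w = 1 1 0 1:
  step 0: q0  (start)
  step 1: q2  (read 1: q0→q2)
  step 2: q2  (read 1: q2→q2)
  step 3: q0  (read 0: q2→q0)
  step 4: q2  (read 1: q0→q2)

After reading 4 characters, D is in state q2.

q2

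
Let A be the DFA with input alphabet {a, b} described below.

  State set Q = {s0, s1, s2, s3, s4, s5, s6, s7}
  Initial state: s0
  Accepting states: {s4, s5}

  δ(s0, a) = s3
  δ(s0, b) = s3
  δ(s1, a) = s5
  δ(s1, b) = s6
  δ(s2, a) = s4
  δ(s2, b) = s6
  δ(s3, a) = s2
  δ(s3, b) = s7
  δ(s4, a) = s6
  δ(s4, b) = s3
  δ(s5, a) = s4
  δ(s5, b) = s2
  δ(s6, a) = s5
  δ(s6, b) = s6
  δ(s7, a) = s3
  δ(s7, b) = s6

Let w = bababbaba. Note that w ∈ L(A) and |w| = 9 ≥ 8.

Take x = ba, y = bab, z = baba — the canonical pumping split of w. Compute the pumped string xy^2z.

bababbabbaba

xy^2z = ba·bab·bab·baba = bababbabbaba.
Reading y = bab takes A from s2 back to s2, so after x·y·y the machine is still in s2, and z then leads to the accepting state s4. Hence bababbabbaba ∈ L(A).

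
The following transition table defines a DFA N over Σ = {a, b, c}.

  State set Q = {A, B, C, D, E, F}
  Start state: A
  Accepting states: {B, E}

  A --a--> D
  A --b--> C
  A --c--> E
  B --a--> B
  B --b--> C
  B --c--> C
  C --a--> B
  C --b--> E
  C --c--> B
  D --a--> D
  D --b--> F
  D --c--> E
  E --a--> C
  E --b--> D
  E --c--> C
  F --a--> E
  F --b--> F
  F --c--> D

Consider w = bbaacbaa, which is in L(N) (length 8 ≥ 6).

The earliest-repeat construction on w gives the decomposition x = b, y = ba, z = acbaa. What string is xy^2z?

xy^2z = b·ba·ba·acbaa = bbabaacbaa.
Reading y = ba takes N from C back to C, so after x·y·y the machine is still in C, and z then leads to the accepting state B. Hence bbabaacbaa ∈ L(N).

bbabaacbaa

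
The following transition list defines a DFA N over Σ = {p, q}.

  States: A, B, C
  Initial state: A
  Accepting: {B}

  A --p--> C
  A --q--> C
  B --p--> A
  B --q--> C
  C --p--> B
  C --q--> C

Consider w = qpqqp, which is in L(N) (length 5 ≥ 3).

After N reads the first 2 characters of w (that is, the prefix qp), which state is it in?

B

Run of N on the first 2 characters of w = q p:
  step 0: A  (start)
  step 1: C  (read q: A→C)
  step 2: B  (read p: C→B)

After reading 2 characters, N is in state B.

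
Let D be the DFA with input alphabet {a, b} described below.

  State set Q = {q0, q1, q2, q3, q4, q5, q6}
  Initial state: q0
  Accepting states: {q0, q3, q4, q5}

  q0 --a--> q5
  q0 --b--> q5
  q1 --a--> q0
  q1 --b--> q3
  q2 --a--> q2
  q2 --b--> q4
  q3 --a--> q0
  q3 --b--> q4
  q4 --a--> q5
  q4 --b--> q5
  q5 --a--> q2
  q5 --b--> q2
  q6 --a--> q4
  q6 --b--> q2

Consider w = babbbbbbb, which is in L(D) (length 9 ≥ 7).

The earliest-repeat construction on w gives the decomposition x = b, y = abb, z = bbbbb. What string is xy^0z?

xy⁰z = xz = b·bbbbb = bbbbbb.
Reading y = abb takes D from q5 back to q5, so after x the machine is still in q5, and z then leads to the accepting state q4. Hence bbbbbb ∈ L(D).

bbbbbb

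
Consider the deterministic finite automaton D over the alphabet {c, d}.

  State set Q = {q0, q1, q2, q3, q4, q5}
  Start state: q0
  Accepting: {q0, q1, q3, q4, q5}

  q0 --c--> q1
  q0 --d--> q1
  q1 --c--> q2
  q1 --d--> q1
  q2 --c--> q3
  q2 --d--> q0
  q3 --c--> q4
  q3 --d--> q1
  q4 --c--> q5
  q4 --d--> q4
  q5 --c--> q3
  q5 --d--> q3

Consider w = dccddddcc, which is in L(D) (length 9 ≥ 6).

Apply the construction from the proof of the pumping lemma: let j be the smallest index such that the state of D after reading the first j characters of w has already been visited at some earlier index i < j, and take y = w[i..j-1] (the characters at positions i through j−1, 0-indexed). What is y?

State sequence: q0 -d-> q1 -c-> q2 -c-> q3 -d-> q1 -d-> q1 -d-> q1 -d-> q1 -c-> q2 -c-> q3
First repeat at step 4: q1 was already visited.

So i = 1, j = 4, giving x = w[0:1] = d, y = w[1:4] = ccd, z = w[4:9] = dddcc.
Check: |xy| = 4 ≤ 6 and |y| = 3 ≥ 1. Reading y takes D from q1 back to q1, so every xyⁱz is accepted.

ccd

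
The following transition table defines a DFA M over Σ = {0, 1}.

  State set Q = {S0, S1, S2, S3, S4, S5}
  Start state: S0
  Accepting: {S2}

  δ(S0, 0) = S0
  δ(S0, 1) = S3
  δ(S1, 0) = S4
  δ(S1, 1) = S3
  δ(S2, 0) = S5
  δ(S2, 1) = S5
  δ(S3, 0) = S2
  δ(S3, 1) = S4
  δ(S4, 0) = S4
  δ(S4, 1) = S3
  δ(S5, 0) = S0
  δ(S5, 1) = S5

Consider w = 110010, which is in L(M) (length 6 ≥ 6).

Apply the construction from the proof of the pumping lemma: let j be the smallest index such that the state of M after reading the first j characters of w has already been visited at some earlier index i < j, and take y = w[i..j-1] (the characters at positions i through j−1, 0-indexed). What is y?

0

State sequence: S0 -1-> S3 -1-> S4 -0-> S4 -0-> S4 -1-> S3 -0-> S2
First repeat at step 3: S4 was already visited.

So i = 2, j = 3, giving x = w[0:2] = 11, y = w[2:3] = 0, z = w[3:6] = 010.
Check: |xy| = 3 ≤ 6 and |y| = 1 ≥ 1. Reading y takes M from S4 back to S4, so every xyⁱz is accepted.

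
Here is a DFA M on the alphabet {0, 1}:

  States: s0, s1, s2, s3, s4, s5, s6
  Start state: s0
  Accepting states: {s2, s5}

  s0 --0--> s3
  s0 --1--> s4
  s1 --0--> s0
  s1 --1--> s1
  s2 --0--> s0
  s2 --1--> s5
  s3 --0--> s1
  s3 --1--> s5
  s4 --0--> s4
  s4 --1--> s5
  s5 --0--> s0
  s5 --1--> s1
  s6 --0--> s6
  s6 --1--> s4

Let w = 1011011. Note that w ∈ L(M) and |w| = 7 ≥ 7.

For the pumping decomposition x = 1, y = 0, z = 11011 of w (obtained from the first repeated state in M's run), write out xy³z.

xy^3z = 1·0·0·0·11011 = 100011011.
Reading y = 0 takes M from s4 back to s4, so after x·y·y·y the machine is still in s4, and z then leads to the accepting state s5. Hence 100011011 ∈ L(M).

100011011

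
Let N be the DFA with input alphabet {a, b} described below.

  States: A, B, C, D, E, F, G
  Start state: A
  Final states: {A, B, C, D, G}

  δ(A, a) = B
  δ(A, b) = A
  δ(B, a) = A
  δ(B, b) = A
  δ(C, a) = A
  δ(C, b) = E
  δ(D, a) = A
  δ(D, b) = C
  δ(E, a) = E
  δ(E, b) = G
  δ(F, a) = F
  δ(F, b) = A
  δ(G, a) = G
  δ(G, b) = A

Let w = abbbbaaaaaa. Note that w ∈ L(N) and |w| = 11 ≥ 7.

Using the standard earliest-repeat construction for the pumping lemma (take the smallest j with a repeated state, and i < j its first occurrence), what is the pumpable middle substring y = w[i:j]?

ab

State sequence: A -a-> B -b-> A -b-> A -b-> A -b-> A -a-> B -a-> A -a-> B -a-> A -a-> B -a-> A
First repeat at step 2: A was already visited.

So i = 0, j = 2, giving x = w[0:0] = ε, y = w[0:2] = ab, z = w[2:11] = bbbaaaaaa.
Check: |xy| = 2 ≤ 7 and |y| = 2 ≥ 1. Reading y takes N from A back to A, so every xyⁱz is accepted.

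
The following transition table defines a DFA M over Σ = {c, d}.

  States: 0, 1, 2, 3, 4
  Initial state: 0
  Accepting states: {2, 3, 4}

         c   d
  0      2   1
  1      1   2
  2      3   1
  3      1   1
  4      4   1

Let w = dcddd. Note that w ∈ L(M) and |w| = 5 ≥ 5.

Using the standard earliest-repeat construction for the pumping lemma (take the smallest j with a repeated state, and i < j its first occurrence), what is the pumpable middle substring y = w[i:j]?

c

State sequence: 0 -d-> 1 -c-> 1 -d-> 2 -d-> 1 -d-> 2
First repeat at step 2: 1 was already visited.

So i = 1, j = 2, giving x = w[0:1] = d, y = w[1:2] = c, z = w[2:5] = ddd.
Check: |xy| = 2 ≤ 5 and |y| = 1 ≥ 1. Reading y takes M from 1 back to 1, so every xyⁱz is accepted.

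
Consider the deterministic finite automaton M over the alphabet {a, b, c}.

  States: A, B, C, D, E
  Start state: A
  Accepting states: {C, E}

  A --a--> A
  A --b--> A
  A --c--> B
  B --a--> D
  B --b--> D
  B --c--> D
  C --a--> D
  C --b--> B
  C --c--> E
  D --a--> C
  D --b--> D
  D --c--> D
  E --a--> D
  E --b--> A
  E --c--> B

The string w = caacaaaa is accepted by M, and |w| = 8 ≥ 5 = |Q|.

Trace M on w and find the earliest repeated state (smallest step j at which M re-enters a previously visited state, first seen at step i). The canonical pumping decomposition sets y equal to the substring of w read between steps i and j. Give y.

State sequence: A -c-> B -a-> D -a-> C -c-> E -a-> D -a-> C -a-> D -a-> C
First repeat at step 5: D was already visited.

So i = 2, j = 5, giving x = w[0:2] = ca, y = w[2:5] = aca, z = w[5:8] = aaa.
Check: |xy| = 5 ≤ 5 and |y| = 3 ≥ 1. Reading y takes M from D back to D, so every xyⁱz is accepted.

aca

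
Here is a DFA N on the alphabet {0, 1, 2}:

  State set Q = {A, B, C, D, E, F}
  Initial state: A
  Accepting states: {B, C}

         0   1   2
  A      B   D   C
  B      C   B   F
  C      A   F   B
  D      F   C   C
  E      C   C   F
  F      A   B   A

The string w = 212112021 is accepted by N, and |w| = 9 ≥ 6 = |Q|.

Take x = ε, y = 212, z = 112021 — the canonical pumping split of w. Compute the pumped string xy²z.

212212112021

xy^2z = ε·212·212·112021 = 212212112021.
Reading y = 212 takes N from A back to A, so after x·y·y the machine is still in A, and z then leads to the accepting state B. Hence 212212112021 ∈ L(N).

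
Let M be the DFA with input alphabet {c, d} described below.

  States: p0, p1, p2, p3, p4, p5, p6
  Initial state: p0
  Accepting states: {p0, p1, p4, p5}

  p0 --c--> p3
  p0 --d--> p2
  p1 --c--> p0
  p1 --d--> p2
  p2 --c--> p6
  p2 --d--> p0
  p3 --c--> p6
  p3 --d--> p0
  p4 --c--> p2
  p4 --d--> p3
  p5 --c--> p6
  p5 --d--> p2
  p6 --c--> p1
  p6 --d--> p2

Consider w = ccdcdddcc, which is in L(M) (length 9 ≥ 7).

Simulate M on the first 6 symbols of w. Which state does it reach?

Run of M on the first 6 characters of w = c c d c d d:
  step 0: p0  (start)
  step 1: p3  (read c: p0→p3)
  step 2: p6  (read c: p3→p6)
  step 3: p2  (read d: p6→p2)
  step 4: p6  (read c: p2→p6)
  step 5: p2  (read d: p6→p2)
  step 6: p0  (read d: p2→p0)

After reading 6 characters, M is in state p0.

p0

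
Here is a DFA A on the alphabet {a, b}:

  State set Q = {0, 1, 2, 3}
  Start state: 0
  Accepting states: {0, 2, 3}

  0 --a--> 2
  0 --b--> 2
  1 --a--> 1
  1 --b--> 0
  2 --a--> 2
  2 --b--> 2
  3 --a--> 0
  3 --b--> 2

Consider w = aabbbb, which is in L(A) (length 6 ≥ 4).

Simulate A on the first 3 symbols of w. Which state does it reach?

Run of A on the first 3 characters of w = a a b:
  step 0: 0  (start)
  step 1: 2  (read a: 0→2)
  step 2: 2  (read a: 2→2)
  step 3: 2  (read b: 2→2)

After reading 3 characters, A is in state 2.

2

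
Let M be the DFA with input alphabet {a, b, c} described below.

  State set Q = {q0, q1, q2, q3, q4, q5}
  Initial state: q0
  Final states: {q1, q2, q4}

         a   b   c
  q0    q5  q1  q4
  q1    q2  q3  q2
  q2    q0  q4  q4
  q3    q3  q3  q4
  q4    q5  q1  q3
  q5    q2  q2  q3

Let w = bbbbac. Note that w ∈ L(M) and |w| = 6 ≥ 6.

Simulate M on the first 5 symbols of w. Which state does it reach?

q3

State sequence: q0 -b-> q1 -b-> q3 -b-> q3 -b-> q3 -a-> q3

After reading 5 characters, M is in state q3.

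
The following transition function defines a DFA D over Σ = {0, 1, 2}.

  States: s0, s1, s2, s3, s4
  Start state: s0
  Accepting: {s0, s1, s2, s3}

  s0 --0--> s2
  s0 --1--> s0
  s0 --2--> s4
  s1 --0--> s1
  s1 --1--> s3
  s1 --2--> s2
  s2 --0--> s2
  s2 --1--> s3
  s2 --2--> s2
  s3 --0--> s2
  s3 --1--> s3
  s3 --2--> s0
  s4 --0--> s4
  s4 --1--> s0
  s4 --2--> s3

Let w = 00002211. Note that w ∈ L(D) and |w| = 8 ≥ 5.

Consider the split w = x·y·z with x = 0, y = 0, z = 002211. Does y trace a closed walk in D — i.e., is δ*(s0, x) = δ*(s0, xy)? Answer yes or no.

yes

Run of D on the first 2 characters of w = 0 0:
  step 0: s0  (start)
  step 1: s2  (read 0: s0→s2)
  step 2: s2  (read 0: s2→s2)

After x (step 1): s2. After xy (step 2): s2.
They match, so y = 0 drives D around a cycle from s2 back to itself; pumping y any number of times keeps D in s2 before reading z, and xyⁱz ∈ L(D) for every i ≥ 0.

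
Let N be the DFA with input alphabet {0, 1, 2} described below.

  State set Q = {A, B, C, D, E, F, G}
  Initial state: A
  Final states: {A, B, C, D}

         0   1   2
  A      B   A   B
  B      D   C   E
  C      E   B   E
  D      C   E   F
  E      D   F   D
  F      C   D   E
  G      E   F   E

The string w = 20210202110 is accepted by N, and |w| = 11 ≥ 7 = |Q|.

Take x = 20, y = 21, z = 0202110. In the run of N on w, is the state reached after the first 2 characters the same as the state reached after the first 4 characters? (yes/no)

yes

Run of N on the first 4 characters of w = 2 0 2 1:
  step 0: A  (start)
  step 1: B  (read 2: A→B)
  step 2: D  (read 0: B→D)
  step 3: F  (read 2: D→F)
  step 4: D  (read 1: F→D)

After x (step 2): D. After xy (step 4): D.
They match, so y = 21 drives N around a cycle from D back to itself; pumping y any number of times keeps N in D before reading z, and xyⁱz ∈ L(N) for every i ≥ 0.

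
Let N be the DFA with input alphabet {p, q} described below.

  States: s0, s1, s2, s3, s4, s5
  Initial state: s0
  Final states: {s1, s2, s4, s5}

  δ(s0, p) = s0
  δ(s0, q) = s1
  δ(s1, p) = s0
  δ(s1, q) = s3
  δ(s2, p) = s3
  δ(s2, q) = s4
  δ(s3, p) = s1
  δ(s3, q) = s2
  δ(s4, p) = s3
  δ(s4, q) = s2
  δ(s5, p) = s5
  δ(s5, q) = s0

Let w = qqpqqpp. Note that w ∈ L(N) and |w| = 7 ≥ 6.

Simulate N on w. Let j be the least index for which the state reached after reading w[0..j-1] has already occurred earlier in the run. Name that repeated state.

State sequence: s0 -q-> s1 -q-> s3 -p-> s1 -q-> s3 -q-> s2 -p-> s3 -p-> s1
First repeat at step 3: s1 was already visited.

The earliest repeat is at step j = 3: N is in s1, which it already visited at step i = 1.
Pumping length from the standard proof: p = 6 (the number of states). The repeated state found above gives |xy| = j ≤ 6 and |y| = j − i ≥ 1.

s1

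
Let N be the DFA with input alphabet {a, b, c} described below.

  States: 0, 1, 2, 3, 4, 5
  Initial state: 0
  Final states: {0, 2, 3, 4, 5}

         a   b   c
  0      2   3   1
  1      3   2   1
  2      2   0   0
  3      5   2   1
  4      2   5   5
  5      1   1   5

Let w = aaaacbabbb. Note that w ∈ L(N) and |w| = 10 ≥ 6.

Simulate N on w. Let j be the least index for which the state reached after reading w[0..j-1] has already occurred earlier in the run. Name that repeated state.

Run of N on w = a a a a c b a b b b:
  step 0: 0  (start)
  step 1: 2  (read a: 0→2)
  step 2: 2  (read a: 2→2)   ← first repeat (2 seen earlier)
  step 3: 2  (read a: 2→2)
  step 4: 2  (read a: 2→2)
  step 5: 0  (read c: 2→0)
  step 6: 3  (read b: 0→3)
  step 7: 5  (read a: 3→5)
  step 8: 1  (read b: 5→1)
  step 9: 2  (read b: 1→2)
  step 10: 0  (read b: 2→0)

The earliest repeat is at step j = 2: N is in 2, which it already visited at step i = 1.
Since N has 6 states, any run of length ≥ 6 visits 6+1 states, so by pigeonhole some state repeats within the first 6 steps — that repeat gives the pumpable loop.

2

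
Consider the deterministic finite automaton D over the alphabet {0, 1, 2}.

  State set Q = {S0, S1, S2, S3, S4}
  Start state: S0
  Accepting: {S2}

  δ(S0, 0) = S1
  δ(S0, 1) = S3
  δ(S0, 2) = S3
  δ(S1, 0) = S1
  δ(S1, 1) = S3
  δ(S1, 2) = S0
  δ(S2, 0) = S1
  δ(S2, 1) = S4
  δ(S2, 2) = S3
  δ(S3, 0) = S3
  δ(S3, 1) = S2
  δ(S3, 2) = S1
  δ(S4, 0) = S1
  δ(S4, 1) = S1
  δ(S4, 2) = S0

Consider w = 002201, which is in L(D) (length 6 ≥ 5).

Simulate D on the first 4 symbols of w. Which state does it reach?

S3

Run of D on the first 4 characters of w = 0 0 2 2:
  step 0: S0  (start)
  step 1: S1  (read 0: S0→S1)
  step 2: S1  (read 0: S1→S1)
  step 3: S0  (read 2: S1→S0)
  step 4: S3  (read 2: S0→S3)

After reading 4 characters, D is in state S3.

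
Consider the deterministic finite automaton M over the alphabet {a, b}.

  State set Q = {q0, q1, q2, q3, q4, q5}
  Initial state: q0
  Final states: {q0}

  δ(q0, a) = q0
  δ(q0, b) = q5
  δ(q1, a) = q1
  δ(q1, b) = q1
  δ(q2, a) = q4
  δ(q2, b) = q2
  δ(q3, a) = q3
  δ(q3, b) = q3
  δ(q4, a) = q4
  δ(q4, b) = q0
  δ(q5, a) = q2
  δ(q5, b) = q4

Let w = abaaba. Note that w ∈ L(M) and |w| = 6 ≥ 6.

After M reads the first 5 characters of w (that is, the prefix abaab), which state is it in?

q0

State sequence: q0 -a-> q0 -b-> q5 -a-> q2 -a-> q4 -b-> q0

After reading 5 characters, M is in state q0.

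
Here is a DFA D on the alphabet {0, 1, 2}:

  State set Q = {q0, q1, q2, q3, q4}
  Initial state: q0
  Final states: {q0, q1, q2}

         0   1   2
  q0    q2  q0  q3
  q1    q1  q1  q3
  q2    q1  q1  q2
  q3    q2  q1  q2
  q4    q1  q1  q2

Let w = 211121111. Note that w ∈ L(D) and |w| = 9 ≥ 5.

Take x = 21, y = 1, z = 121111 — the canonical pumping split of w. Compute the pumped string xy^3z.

xy^3z = 21·1·1·1·121111 = 21111121111.
Reading y = 1 takes D from q1 back to q1, so after x·y·y·y the machine is still in q1, and z then leads to the accepting state q1. Hence 21111121111 ∈ L(D).

21111121111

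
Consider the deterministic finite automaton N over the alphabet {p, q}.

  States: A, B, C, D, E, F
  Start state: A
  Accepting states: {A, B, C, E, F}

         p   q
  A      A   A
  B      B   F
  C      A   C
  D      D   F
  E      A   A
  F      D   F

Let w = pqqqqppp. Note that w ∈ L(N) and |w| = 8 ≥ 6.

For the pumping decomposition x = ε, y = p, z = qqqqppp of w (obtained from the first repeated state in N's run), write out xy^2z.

xy^2z = ε·p·p·qqqqppp = ppqqqqppp.
Reading y = p takes N from A back to A, so after x·y·y the machine is still in A, and z then leads to the accepting state A. Hence ppqqqqppp ∈ L(N).

ppqqqqppp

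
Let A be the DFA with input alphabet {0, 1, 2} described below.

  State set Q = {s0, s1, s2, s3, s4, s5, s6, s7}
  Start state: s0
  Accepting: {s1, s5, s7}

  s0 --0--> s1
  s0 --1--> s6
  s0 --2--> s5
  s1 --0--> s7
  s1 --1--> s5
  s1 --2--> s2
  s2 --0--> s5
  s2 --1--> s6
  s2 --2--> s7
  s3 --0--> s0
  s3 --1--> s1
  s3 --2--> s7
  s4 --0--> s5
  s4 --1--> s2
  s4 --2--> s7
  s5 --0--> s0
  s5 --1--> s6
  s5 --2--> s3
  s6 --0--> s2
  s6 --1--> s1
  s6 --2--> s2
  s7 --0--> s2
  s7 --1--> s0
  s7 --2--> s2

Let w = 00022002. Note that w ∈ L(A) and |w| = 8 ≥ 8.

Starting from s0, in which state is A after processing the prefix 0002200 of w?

State sequence: s0 -0-> s1 -0-> s7 -0-> s2 -2-> s7 -2-> s2 -0-> s5 -0-> s0

After reading 7 characters, A is in state s0.

s0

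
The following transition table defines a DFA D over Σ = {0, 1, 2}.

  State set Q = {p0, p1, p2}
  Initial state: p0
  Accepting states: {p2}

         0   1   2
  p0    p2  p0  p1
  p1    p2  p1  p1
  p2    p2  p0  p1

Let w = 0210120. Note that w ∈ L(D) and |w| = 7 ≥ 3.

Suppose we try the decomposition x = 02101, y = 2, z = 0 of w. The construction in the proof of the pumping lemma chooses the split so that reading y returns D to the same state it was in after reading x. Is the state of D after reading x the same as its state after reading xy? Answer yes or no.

no

Run of D on the first 6 characters of w = 0 2 1 0 1 2:
  step 0: p0  (start)
  step 1: p2  (read 0: p0→p2)
  step 2: p1  (read 2: p2→p1)
  step 3: p1  (read 1: p1→p1)
  step 4: p2  (read 0: p1→p2)
  step 5: p0  (read 1: p2→p0)
  step 6: p1  (read 2: p0→p1)

After x (step 5): p0. After xy (step 6): p1.
They differ (p0 ≠ p1), so y is not a cycle from the state after x; this split is not the one the pumping-lemma construction produces, and pumping y need not keep the string in L(D).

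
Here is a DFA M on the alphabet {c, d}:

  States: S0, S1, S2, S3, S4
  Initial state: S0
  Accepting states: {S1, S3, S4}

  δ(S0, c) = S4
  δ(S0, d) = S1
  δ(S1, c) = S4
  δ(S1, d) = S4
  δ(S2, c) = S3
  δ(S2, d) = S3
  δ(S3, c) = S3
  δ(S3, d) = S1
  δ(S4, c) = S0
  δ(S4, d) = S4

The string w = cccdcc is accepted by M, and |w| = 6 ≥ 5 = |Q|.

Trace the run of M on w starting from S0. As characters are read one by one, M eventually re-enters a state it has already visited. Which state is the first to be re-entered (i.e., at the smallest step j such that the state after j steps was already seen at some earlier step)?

Run of M on w = c c c d c c:
  step 0: S0  (start)
  step 1: S4  (read c: S0→S4)
  step 2: S0  (read c: S4→S0)   ← first repeat (S0 seen earlier)
  step 3: S4  (read c: S0→S4)
  step 4: S4  (read d: S4→S4)
  step 5: S0  (read c: S4→S0)
  step 6: S4  (read c: S0→S4)

The earliest repeat is at step j = 2: M is in S0, which it already visited at step i = 0.
With |Q| = 5, pigeonhole forces a state repeat no later than step 5; the substring read between the first and second visits to that state can be pumped.

S0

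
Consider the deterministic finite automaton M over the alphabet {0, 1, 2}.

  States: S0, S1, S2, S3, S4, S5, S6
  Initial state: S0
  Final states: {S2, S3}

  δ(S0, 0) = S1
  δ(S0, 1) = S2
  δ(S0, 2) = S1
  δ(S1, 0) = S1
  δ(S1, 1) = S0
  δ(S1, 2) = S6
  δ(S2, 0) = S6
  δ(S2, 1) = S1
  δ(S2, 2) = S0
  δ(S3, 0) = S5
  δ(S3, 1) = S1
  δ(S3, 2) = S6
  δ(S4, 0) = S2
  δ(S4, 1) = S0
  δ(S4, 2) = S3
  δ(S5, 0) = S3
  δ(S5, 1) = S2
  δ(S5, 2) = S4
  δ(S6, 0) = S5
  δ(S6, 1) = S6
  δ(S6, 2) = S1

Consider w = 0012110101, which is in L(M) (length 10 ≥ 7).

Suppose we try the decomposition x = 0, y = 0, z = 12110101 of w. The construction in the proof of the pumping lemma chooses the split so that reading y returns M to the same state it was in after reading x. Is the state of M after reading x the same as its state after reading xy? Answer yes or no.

Run of M on the first 2 characters of w = 0 0:
  step 0: S0  (start)
  step 1: S1  (read 0: S0→S1)
  step 2: S1  (read 0: S1→S1)

After x (step 1): S1. After xy (step 2): S1.
They match, so y = 0 drives M around a cycle from S1 back to itself; pumping y any number of times keeps M in S1 before reading z, and xyⁱz ∈ L(M) for every i ≥ 0.

yes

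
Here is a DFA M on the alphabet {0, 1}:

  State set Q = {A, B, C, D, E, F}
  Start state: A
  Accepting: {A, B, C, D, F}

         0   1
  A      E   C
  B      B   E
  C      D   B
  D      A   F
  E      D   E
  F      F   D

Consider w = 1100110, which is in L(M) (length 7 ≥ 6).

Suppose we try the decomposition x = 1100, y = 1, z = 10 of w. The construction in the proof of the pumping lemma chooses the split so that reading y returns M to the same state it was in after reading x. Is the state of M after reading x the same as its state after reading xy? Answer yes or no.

State sequence: A -1-> C -1-> B -0-> B -0-> B -1-> E

After x (step 4): B. After xy (step 5): E.
They differ (B ≠ E), so y is not a cycle from the state after x; this split is not the one the pumping-lemma construction produces, and pumping y need not keep the string in L(M).

no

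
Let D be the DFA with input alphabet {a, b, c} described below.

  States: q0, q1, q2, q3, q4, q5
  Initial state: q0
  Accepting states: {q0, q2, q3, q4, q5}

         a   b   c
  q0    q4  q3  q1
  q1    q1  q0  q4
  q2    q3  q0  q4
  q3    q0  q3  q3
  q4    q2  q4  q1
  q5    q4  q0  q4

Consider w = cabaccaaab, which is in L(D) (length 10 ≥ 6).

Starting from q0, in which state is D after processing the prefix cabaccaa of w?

q3

State sequence: q0 -c-> q1 -a-> q1 -b-> q0 -a-> q4 -c-> q1 -c-> q4 -a-> q2 -a-> q3

After reading 8 characters, D is in state q3.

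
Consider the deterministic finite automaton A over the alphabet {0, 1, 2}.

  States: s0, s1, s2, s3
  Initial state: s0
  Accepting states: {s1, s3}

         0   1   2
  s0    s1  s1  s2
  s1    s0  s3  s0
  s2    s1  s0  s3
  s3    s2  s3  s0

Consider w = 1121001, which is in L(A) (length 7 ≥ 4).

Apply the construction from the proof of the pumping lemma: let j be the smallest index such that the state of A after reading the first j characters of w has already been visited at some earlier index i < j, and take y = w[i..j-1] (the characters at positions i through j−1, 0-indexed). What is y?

112

State sequence: s0 -1-> s1 -1-> s3 -2-> s0 -1-> s1 -0-> s0 -0-> s1 -1-> s3
First repeat at step 3: s0 was already visited.

So i = 0, j = 3, giving x = w[0:0] = ε, y = w[0:3] = 112, z = w[3:7] = 1001.
Check: |xy| = 3 ≤ 4 and |y| = 3 ≥ 1. Reading y takes A from s0 back to s0, so every xyⁱz is accepted.
With |Q| = 4, pigeonhole forces a state repeat no later than step 4; the substring read between the first and second visits to that state can be pumped.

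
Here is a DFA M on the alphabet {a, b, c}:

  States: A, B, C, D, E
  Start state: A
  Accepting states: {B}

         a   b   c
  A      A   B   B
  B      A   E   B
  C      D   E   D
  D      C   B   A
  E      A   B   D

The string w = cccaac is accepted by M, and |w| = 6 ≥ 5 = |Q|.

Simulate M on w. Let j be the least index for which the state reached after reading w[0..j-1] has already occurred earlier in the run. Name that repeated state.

B

Run of M on w = c c c a a c:
  step 0: A  (start)
  step 1: B  (read c: A→B)
  step 2: B  (read c: B→B)   ← first repeat (B seen earlier)
  step 3: B  (read c: B→B)
  step 4: A  (read a: B→A)
  step 5: A  (read a: A→A)
  step 6: B  (read c: A→B)

The earliest repeat is at step j = 2: M is in B, which it already visited at step i = 1.
With |Q| = 5, pigeonhole forces a state repeat no later than step 5; the substring read between the first and second visits to that state can be pumped.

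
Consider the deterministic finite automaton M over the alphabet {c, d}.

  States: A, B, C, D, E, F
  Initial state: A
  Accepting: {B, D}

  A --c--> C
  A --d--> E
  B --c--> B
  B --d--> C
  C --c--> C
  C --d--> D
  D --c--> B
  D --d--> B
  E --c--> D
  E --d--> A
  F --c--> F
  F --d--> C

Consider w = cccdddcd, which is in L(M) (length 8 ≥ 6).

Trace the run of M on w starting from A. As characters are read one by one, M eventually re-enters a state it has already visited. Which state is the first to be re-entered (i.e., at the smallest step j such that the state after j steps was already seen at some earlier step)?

C

Run of M on w = c c c d d d c d:
  step 0: A  (start)
  step 1: C  (read c: A→C)
  step 2: C  (read c: C→C)   ← first repeat (C seen earlier)
  step 3: C  (read c: C→C)
  step 4: D  (read d: C→D)
  step 5: B  (read d: D→B)
  step 6: C  (read d: B→C)
  step 7: C  (read c: C→C)
  step 8: D  (read d: C→D)

The earliest repeat is at step j = 2: M is in C, which it already visited at step i = 1.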